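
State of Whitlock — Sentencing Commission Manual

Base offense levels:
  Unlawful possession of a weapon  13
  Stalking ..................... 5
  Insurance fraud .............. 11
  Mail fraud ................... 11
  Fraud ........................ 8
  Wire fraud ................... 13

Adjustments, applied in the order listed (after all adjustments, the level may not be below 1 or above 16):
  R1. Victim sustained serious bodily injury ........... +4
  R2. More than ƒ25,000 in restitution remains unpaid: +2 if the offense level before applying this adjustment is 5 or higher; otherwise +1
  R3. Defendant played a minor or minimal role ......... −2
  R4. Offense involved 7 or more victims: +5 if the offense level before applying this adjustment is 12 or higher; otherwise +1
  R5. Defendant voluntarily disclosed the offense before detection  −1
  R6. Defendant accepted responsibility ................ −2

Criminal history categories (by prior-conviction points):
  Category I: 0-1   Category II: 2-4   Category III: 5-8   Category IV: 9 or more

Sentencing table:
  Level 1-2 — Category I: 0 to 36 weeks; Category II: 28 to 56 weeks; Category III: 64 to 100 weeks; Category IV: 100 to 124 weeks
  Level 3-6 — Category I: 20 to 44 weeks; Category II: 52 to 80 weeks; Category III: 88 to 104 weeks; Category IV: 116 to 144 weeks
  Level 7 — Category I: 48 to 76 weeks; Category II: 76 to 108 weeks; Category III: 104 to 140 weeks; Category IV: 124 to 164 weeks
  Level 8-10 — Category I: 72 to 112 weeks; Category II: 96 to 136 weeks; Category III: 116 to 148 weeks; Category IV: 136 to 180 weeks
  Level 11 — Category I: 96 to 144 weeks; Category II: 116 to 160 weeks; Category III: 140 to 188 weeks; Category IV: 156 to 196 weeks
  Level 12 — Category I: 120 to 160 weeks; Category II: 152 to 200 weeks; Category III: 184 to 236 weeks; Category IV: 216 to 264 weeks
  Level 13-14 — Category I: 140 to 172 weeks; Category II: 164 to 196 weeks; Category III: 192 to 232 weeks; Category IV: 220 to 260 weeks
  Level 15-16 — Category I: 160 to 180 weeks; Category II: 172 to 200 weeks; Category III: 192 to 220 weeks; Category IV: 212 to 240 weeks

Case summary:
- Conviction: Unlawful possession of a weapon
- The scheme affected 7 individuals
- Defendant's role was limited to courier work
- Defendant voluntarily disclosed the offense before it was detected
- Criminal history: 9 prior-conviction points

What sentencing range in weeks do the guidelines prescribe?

156-196 weeks

Base offense level for unlawful possession of a weapon: 13.
R3 applies: 13 − 2 = 11.
R4 applies (level before this adjustment is 11 < 12, so +1): 11 + 1 = 12.
R5 applies: 12 − 1 = 11.
R6 does not apply.
Final offense level: 11.
Criminal history: 9 prior points → Category IV (9+).
Level 11 falls in the 11 band.
Grid: Level 11 × Category IV = 156-196 weeks.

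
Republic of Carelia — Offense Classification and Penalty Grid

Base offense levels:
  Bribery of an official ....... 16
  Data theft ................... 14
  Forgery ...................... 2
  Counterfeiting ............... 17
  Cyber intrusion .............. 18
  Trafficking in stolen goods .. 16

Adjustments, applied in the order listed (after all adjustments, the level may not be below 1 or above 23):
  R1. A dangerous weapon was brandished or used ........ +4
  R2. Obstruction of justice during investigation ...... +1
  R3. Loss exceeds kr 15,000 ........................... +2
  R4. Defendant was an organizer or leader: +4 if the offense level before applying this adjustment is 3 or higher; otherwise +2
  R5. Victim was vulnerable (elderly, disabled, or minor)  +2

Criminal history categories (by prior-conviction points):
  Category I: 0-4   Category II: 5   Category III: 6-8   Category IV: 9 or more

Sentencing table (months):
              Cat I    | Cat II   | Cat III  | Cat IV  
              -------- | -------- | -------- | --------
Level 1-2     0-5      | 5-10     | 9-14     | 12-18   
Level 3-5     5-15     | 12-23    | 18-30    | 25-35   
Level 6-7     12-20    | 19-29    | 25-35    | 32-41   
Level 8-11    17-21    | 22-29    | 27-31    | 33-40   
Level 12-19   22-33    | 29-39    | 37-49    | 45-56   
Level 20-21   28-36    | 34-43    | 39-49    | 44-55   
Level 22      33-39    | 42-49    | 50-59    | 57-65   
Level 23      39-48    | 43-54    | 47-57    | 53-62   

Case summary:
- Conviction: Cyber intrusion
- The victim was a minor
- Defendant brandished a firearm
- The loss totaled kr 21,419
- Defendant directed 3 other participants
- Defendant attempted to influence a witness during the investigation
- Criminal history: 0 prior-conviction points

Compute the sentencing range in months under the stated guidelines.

Base offense level for cyber intrusion: 18.
R1 applies: 18 + 4 = 22.
R2 applies: 22 + 1 = 23.
R3 applies: 23 + 2 = 25.
R4 applies (level before this adjustment is 25 ≥ 3, so +4): 25 + 4 = 29.
R5 applies: 29 + 2 = 31.
Level 31 exceeds the maximum of 23; capped at 23.
Final offense level: 23.
Criminal history: 0 prior points → Category I (0-4).
Level 23 falls in the 23 band.
Grid: Level 23 × Category I = 39-48 months.

39-48 months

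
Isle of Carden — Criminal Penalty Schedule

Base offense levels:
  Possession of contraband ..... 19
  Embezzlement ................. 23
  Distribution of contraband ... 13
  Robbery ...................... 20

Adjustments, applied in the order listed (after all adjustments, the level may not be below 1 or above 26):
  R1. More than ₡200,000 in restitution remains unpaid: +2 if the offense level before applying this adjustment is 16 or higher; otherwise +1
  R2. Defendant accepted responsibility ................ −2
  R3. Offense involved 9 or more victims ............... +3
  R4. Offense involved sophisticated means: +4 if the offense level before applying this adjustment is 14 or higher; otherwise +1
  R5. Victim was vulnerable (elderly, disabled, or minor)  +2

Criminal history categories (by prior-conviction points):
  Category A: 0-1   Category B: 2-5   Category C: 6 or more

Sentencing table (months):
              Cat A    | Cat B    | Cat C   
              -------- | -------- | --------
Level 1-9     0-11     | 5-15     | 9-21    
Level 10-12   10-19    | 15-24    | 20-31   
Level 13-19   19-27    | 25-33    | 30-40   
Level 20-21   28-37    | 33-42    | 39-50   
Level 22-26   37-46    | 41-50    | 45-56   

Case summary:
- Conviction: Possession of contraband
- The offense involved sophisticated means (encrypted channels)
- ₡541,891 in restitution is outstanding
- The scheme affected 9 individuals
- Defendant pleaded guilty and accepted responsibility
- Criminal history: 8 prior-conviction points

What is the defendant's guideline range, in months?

Base offense level for possession of contraband: 19.
R1 applies (level before this adjustment is 19 ≥ 16, so +2): 19 + 2 = 21.
R2 applies: 21 − 2 = 19.
R3 applies: 19 + 3 = 22.
R4 applies (level before this adjustment is 22 ≥ 14, so +4): 22 + 4 = 26.
R5 does not apply.
Final offense level: 26.
Criminal history: 8 prior points → Category C (6+).
Level 26 falls in the 22-26 band.
Grid: Level 22-26 × Category C = 45-56 months.

45-56 months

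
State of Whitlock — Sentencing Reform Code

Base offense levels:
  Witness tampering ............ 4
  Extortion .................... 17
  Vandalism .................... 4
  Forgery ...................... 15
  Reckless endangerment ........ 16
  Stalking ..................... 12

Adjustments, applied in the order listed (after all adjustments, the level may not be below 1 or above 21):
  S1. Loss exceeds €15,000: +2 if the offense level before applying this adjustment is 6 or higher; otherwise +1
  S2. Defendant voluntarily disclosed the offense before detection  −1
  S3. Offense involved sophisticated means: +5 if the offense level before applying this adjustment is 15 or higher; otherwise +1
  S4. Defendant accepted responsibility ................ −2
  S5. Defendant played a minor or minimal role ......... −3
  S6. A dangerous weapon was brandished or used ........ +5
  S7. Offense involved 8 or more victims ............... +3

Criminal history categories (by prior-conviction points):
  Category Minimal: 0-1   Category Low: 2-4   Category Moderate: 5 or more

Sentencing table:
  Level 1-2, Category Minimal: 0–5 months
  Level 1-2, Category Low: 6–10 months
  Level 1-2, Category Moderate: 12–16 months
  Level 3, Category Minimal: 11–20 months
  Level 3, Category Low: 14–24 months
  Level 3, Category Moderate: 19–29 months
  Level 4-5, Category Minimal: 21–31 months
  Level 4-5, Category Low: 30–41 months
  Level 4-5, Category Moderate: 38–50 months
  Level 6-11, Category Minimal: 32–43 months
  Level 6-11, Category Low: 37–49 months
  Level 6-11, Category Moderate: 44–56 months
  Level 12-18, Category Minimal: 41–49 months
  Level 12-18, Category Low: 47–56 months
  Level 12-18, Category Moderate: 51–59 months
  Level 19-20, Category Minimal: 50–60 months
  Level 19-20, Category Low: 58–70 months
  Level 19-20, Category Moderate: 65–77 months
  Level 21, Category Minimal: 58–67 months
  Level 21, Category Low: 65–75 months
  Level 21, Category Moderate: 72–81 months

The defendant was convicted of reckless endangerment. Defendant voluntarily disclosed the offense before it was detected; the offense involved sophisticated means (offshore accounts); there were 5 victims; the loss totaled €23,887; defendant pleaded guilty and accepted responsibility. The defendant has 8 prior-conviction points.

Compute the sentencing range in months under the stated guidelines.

65-77 months

Base offense level for reckless endangerment: 16.
S1 applies (level before this adjustment is 16 ≥ 6, so +2): 16 + 2 = 18.
S2 applies: 18 − 1 = 17.
S3 applies (level before this adjustment is 17 ≥ 15, so +5): 17 + 5 = 22.
S4 applies: 22 − 2 = 20.
S5 does not apply.
S6 does not apply.
S7 does not apply.
Final offense level: 20.
Criminal history: 8 prior points → Category Moderate (5+).
Level 20 falls in the 19-20 band.
Grid: Level 19-20 × Category Moderate = 65-77 months.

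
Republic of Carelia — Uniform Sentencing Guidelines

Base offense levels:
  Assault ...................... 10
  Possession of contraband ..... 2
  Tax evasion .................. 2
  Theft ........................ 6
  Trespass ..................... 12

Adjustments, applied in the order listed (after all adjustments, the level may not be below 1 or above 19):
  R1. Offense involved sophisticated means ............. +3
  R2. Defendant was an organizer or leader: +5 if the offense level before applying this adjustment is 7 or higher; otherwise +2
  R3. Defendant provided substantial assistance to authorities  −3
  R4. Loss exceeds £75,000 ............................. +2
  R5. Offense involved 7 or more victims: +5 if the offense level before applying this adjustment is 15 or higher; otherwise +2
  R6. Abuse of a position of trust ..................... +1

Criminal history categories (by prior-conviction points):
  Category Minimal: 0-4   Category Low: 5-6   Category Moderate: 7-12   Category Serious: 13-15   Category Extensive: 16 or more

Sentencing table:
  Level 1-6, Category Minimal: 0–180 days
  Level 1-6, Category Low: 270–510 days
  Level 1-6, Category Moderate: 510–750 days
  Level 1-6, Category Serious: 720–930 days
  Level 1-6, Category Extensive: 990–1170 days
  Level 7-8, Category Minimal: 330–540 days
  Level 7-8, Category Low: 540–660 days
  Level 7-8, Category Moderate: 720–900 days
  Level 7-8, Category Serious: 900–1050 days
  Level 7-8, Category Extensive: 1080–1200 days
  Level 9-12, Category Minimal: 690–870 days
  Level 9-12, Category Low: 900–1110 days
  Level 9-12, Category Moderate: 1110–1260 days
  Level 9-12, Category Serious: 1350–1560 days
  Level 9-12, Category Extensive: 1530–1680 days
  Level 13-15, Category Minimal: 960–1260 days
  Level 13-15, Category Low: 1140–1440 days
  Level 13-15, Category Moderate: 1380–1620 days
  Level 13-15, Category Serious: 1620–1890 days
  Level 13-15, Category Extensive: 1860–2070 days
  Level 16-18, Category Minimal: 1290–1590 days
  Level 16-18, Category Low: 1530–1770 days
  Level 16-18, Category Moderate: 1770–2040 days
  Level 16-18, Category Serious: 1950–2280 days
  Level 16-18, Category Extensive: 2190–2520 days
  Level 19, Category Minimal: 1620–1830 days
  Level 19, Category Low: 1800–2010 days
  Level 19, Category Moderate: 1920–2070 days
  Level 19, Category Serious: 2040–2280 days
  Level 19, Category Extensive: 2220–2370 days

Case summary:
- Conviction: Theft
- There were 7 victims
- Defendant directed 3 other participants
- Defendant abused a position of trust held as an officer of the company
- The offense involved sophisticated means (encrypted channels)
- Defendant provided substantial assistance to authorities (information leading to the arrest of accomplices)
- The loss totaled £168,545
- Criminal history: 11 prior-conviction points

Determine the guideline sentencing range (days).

1770-2040 days

Base offense level for theft: 6.
R1 applies: 6 + 3 = 9.
R2 applies (level before this adjustment is 9 ≥ 7, so +5): 9 + 5 = 14.
R3 applies: 14 − 3 = 11.
R4 applies: 11 + 2 = 13.
R5 applies (level before this adjustment is 13 < 15, so +2): 13 + 2 = 15.
R6 applies: 15 + 1 = 16.
Final offense level: 16.
Criminal history: 11 prior points → Category Moderate (7-12).
Level 16 falls in the 16-18 band.
Grid: Level 16-18 × Category Moderate = 1770-2040 days.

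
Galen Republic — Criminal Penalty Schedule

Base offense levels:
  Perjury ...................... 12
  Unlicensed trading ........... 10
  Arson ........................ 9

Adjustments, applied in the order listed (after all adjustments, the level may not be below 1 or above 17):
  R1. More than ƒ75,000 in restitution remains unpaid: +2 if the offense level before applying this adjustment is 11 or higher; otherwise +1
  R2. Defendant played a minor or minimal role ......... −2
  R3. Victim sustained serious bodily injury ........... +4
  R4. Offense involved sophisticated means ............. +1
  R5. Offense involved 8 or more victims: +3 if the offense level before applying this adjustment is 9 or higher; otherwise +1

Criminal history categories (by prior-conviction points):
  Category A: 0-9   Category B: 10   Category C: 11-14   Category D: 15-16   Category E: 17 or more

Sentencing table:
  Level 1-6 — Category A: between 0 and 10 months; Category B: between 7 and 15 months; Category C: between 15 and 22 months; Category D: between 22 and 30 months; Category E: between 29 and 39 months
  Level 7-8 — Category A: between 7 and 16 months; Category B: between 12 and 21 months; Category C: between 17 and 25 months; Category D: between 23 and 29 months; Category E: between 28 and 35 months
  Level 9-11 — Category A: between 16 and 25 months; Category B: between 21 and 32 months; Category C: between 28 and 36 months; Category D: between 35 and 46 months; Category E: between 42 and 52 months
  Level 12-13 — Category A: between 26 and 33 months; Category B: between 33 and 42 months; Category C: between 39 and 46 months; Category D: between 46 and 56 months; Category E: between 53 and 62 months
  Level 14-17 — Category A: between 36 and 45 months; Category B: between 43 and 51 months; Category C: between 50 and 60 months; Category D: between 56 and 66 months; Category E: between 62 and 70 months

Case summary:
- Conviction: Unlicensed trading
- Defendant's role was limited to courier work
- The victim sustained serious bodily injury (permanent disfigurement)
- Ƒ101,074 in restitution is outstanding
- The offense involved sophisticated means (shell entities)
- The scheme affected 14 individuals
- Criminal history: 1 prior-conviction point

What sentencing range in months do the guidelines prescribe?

Base offense level for unlicensed trading: 10.
R1 applies (level before this adjustment is 10 < 11, so +1): 10 + 1 = 11.
R2 applies: 11 − 2 = 9.
R3 applies: 9 + 4 = 13.
R4 applies: 13 + 1 = 14.
R5 applies (level before this adjustment is 14 ≥ 9, so +3): 14 + 3 = 17.
Final offense level: 17.
Criminal history: 1 prior point → Category A (0-9).
Level 17 falls in the 14-17 band.
Grid: Level 14-17 × Category A = 36-45 months.

36-45 months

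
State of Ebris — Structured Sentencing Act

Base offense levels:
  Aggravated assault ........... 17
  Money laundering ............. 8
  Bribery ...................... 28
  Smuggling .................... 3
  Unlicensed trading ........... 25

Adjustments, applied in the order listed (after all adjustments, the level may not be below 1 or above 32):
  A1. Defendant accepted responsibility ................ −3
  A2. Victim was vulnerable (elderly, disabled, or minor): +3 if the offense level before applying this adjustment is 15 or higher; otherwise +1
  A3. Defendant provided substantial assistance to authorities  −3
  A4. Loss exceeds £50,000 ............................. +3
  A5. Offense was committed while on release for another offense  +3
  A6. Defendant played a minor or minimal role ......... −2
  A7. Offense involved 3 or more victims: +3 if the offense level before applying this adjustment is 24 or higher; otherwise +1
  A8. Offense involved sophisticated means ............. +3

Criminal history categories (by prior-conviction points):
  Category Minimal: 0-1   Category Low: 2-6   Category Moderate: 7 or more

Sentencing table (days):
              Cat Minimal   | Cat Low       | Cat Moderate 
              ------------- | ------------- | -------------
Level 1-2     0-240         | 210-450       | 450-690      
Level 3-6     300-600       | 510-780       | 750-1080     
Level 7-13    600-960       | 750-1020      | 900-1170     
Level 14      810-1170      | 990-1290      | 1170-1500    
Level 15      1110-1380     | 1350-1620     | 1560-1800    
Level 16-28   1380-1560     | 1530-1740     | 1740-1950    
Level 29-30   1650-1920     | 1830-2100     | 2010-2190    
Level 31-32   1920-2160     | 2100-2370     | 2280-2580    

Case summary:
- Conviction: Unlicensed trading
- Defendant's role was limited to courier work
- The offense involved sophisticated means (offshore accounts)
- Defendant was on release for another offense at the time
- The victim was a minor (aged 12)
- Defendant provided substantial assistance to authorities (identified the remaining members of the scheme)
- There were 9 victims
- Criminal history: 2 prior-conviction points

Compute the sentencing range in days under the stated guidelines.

Base offense level for unlicensed trading: 25.
A2 applies (level before this adjustment is 25 ≥ 15, so +3): 25 + 3 = 28.
A3 applies: 28 − 3 = 25.
A5 applies: 25 + 3 = 28.
A6 applies: 28 − 2 = 26.
A7 applies (level before this adjustment is 26 ≥ 24, so +3): 26 + 3 = 29.
A8 applies: 29 + 3 = 32.
Final offense level: 32.
Criminal history: 2 prior points → Category Low (2-6).
Level 32 falls in the 31-32 band.
Grid: Level 31-32 × Category Low = 2100-2370 days.

2100-2370 days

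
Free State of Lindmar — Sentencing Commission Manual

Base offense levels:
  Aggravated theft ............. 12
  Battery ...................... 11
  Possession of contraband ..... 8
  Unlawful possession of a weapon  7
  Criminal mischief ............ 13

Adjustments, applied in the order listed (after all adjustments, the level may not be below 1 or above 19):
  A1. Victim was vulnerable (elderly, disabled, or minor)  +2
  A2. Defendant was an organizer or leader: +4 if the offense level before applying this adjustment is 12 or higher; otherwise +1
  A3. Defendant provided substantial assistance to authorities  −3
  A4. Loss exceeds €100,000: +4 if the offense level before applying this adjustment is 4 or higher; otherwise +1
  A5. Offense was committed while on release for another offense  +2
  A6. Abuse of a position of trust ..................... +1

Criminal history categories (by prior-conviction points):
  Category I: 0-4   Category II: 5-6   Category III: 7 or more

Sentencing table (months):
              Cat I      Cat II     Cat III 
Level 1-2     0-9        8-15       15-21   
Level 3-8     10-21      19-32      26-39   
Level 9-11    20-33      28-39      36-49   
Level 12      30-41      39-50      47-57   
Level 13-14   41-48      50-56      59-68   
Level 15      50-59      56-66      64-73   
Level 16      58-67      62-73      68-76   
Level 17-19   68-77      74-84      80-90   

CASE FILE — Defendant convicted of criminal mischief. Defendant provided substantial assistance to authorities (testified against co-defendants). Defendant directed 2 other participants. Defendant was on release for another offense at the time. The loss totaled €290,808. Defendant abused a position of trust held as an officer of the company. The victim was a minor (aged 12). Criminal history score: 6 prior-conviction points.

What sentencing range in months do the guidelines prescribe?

Base offense level for criminal mischief: 13.
A1 applies: 13 + 2 = 15.
A2 applies (level before this adjustment is 15 ≥ 12, so +4): 15 + 4 = 19.
A3 applies: 19 − 3 = 16.
A4 applies (level before this adjustment is 16 ≥ 4, so +4): 16 + 4 = 20.
A5 applies: 20 + 2 = 22.
A6 applies: 22 + 1 = 23.
Level 23 exceeds the maximum of 19; capped at 19.
Final offense level: 19.
Criminal history: 6 prior points → Category II (5-6).
Level 19 falls in the 17-19 band.
Grid: Level 17-19 × Category II = 74-84 months.

74-84 months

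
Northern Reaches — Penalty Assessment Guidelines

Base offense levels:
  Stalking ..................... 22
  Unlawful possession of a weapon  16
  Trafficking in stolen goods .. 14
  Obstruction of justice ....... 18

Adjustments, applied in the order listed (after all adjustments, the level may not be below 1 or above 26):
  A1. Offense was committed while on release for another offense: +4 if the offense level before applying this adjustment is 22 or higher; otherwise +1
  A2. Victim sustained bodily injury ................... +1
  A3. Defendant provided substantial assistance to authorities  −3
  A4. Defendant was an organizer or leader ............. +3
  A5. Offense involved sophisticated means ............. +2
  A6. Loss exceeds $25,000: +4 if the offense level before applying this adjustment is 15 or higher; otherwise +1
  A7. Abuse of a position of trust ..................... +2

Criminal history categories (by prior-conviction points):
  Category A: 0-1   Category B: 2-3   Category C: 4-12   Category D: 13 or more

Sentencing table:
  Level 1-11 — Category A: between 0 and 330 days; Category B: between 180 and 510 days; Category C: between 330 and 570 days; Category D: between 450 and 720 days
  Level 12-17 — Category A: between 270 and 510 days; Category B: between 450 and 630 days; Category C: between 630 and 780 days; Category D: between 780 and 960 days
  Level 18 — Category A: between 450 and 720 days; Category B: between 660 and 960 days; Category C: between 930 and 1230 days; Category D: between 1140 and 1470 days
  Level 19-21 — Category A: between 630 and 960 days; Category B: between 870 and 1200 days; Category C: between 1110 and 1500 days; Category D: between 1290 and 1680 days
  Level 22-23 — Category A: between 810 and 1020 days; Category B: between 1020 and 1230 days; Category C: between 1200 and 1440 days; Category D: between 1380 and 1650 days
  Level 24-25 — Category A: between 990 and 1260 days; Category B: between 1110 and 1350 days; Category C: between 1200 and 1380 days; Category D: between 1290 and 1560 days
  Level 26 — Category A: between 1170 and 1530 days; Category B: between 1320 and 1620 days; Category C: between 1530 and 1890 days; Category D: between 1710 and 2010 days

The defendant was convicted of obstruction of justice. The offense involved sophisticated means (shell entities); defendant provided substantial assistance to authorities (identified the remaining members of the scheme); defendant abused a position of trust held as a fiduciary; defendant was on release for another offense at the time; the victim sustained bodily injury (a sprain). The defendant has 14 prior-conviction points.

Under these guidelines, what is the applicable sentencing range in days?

Base offense level for obstruction of justice: 18.
A1 applies (level before this adjustment is 18 < 22, so +1): 18 + 1 = 19.
A2 applies: 19 + 1 = 20.
A3 applies: 20 − 3 = 17.
A4 does not apply.
A5 applies: 17 + 2 = 19.
A6 does not apply.
A7 applies: 19 + 2 = 21.
Final offense level: 21.
Criminal history: 14 prior points → Category D (13+).
Level 21 falls in the 19-21 band.
Grid: Level 19-21 × Category D = 1290-1680 days.

1290-1680 days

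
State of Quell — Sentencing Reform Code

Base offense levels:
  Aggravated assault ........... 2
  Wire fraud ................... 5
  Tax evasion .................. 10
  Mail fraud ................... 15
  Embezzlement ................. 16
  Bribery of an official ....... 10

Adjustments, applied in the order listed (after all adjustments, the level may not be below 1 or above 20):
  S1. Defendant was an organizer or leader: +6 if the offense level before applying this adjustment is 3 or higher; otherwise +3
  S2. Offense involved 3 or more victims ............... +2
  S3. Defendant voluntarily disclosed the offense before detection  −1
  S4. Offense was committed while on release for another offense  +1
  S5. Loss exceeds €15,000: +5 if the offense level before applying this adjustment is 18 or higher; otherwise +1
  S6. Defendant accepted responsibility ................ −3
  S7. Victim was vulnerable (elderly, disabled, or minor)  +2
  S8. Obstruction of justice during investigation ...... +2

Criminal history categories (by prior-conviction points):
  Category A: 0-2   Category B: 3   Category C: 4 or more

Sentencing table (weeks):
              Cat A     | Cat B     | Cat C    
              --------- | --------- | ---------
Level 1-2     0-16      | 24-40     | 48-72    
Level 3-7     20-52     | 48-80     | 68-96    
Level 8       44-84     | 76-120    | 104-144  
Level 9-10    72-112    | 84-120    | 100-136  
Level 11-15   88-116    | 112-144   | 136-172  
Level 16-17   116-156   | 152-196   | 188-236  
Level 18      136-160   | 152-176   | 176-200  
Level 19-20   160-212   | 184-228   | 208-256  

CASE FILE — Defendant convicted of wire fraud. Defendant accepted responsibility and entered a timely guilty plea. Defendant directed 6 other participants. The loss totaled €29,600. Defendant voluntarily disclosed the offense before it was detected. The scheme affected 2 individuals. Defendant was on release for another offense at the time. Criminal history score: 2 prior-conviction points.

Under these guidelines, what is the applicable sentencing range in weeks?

Base offense level for wire fraud: 5.
S1 applies (level before this adjustment is 5 ≥ 3, so +6): 5 + 6 = 11.
S2 does not apply.
S3 applies: 11 − 1 = 10.
S4 applies: 10 + 1 = 11.
S5 applies (level before this adjustment is 11 < 18, so +1): 11 + 1 = 12.
S6 applies: 12 − 3 = 9.
Final offense level: 9.
Criminal history: 2 prior points → Category A (0-2).
Level 9 falls in the 9-10 band.
Grid: Level 9-10 × Category A = 72-112 weeks.

72-112 weeks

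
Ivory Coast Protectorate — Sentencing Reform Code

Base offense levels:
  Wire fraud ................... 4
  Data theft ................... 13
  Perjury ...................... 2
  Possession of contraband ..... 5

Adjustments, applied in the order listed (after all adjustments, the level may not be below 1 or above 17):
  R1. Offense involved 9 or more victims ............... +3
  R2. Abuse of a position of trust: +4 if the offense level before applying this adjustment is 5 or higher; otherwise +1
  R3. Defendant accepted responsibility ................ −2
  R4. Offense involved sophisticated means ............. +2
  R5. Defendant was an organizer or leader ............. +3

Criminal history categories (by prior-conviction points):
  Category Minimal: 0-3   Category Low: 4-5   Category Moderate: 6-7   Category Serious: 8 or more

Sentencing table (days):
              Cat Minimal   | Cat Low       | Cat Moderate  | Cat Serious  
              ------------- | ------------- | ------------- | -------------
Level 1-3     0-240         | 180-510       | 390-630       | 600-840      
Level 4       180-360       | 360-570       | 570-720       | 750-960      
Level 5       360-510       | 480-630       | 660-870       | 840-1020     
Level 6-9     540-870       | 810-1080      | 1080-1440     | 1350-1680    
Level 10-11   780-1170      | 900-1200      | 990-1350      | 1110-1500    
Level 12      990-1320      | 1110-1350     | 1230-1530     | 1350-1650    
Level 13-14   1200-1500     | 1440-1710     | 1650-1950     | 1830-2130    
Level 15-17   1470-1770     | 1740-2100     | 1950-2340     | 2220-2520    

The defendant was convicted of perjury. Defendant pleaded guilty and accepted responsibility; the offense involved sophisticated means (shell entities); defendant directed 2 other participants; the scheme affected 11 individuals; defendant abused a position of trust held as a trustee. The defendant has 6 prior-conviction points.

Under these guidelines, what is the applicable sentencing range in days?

Base offense level for perjury: 2.
R1 applies: 2 + 3 = 5.
R2 applies (level before this adjustment is 5 ≥ 5, so +4): 5 + 4 = 9.
R3 applies: 9 − 2 = 7.
R4 applies: 7 + 2 = 9.
R5 applies: 9 + 3 = 12.
Final offense level: 12.
Criminal history: 6 prior points → Category Moderate (6-7).
Level 12 falls in the 12 band.
Grid: Level 12 × Category Moderate = 1230-1530 days.

1230-1530 days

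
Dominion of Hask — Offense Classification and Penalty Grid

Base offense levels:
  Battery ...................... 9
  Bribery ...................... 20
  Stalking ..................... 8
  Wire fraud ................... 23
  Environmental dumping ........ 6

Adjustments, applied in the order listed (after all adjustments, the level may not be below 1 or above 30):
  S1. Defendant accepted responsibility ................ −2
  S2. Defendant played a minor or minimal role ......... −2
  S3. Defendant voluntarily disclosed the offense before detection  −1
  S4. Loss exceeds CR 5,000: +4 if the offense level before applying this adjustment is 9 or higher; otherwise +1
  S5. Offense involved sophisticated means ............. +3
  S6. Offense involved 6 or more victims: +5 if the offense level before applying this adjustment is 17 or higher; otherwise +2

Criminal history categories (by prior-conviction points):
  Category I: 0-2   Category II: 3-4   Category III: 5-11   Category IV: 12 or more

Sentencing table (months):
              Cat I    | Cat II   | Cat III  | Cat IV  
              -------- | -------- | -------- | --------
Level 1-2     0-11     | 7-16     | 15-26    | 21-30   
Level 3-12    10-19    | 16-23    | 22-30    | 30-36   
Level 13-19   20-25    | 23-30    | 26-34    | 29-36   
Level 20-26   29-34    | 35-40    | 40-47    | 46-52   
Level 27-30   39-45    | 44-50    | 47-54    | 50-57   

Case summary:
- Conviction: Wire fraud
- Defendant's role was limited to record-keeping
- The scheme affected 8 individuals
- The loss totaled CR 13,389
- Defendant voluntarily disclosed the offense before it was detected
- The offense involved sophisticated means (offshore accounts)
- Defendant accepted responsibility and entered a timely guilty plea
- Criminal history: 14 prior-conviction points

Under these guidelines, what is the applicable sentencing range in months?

50-57 months

Base offense level for wire fraud: 23.
S1 applies: 23 − 2 = 21.
S2 applies: 21 − 2 = 19.
S3 applies: 19 − 1 = 18.
S4 applies (level before this adjustment is 18 ≥ 9, so +4): 18 + 4 = 22.
S5 applies: 22 + 3 = 25.
S6 applies (level before this adjustment is 25 ≥ 17, so +5): 25 + 5 = 30.
Final offense level: 30.
Criminal history: 14 prior points → Category IV (12+).
Level 30 falls in the 27-30 band.
Grid: Level 27-30 × Category IV = 50-57 months.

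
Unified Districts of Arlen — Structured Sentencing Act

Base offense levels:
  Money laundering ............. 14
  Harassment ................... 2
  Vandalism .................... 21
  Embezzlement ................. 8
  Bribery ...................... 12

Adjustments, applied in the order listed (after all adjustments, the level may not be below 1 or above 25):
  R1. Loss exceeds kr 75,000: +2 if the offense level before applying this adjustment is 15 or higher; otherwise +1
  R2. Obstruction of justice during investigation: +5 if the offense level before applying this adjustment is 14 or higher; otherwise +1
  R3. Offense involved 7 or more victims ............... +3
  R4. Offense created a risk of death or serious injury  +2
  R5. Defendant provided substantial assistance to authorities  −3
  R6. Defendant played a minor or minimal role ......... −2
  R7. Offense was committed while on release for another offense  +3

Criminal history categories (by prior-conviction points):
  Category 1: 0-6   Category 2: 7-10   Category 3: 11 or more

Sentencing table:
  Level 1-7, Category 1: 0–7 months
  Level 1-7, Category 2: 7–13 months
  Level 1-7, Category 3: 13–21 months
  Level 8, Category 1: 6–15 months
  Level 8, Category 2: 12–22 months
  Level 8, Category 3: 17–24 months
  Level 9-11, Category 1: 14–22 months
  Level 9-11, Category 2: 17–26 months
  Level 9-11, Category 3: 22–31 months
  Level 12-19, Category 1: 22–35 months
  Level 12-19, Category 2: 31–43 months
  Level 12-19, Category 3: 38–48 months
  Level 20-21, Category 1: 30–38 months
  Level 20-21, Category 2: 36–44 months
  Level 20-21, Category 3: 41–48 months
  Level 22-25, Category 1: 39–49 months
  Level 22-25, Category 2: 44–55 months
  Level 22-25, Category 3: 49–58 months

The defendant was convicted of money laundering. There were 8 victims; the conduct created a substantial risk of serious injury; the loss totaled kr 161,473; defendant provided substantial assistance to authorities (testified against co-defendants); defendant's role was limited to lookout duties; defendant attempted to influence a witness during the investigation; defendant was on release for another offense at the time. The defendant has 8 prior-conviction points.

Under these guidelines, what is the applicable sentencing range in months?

44-55 months

Base offense level for money laundering: 14.
R1 applies (level before this adjustment is 14 < 15, so +1): 14 + 1 = 15.
R2 applies (level before this adjustment is 15 ≥ 14, so +5): 15 + 5 = 20.
R3 applies: 20 + 3 = 23.
R4 applies: 23 + 2 = 25.
R5 applies: 25 − 3 = 22.
R6 applies: 22 − 2 = 20.
R7 applies: 20 + 3 = 23.
Final offense level: 23.
Criminal history: 8 prior points → Category 2 (7-10).
Level 23 falls in the 22-25 band.
Grid: Level 22-25 × Category 2 = 44-55 months.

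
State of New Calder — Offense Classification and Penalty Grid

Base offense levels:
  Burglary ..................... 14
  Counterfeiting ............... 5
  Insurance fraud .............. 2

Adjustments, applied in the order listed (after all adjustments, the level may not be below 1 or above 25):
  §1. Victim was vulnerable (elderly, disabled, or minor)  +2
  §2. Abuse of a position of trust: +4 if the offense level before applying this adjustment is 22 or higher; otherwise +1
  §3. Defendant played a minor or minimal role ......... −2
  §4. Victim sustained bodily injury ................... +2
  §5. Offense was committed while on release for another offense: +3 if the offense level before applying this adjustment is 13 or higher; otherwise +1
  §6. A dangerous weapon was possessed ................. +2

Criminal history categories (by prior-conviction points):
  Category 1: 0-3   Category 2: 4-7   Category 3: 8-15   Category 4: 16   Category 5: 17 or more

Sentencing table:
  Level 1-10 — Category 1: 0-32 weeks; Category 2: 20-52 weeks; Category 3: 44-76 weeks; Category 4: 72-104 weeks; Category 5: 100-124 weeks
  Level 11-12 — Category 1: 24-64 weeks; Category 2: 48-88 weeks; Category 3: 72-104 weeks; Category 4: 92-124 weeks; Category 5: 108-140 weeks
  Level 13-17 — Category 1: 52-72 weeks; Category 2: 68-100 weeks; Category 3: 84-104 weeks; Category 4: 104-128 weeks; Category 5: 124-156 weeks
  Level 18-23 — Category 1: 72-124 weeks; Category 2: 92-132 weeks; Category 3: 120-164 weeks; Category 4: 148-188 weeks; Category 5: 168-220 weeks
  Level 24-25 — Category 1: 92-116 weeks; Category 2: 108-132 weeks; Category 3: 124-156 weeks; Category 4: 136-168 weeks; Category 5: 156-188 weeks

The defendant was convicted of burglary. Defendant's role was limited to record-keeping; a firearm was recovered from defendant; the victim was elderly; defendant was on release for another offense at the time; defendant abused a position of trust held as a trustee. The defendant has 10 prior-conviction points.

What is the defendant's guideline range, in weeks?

120-164 weeks

Base offense level for burglary: 14.
§1 applies: 14 + 2 = 16.
§2 applies (level before this adjustment is 16 < 22, so +1): 16 + 1 = 17.
§3 applies: 17 − 2 = 15.
§5 applies (level before this adjustment is 15 ≥ 13, so +3): 15 + 3 = 18.
§6 applies: 18 + 2 = 20.
Final offense level: 20.
Criminal history: 10 prior points → Category 3 (8-15).
Level 20 falls in the 18-23 band.
Grid: Level 18-23 × Category 3 = 120-164 weeks.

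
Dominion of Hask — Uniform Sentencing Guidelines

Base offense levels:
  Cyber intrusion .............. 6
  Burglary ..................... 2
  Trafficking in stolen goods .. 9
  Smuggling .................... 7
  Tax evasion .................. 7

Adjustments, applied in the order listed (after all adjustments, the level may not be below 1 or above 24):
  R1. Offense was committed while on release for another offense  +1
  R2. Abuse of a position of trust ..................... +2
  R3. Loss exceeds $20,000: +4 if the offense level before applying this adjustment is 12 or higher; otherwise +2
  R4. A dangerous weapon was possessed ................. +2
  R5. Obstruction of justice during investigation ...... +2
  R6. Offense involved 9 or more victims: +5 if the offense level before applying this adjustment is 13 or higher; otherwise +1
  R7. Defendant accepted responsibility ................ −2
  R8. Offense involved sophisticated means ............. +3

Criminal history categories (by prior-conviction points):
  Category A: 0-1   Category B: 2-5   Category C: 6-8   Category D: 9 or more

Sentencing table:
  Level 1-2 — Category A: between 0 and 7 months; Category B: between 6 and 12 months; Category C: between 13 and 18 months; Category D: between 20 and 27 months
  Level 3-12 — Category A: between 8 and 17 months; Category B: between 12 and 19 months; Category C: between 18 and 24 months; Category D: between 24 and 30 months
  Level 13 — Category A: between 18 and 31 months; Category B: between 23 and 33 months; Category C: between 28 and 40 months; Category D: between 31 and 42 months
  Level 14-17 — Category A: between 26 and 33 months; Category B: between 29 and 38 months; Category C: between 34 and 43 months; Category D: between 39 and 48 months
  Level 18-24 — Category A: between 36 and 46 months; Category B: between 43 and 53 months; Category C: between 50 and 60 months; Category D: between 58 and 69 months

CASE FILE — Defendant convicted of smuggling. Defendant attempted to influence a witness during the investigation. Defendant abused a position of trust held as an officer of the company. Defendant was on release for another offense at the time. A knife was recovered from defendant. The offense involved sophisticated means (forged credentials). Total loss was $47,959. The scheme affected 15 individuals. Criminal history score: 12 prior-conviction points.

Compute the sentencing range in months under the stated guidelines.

58-69 months

Base offense level for smuggling: 7.
R1 applies: 7 + 1 = 8.
R2 applies: 8 + 2 = 10.
R3 applies (level before this adjustment is 10 < 12, so +2): 10 + 2 = 12.
R4 applies: 12 + 2 = 14.
R5 applies: 14 + 2 = 16.
R6 applies (level before this adjustment is 16 ≥ 13, so +5): 16 + 5 = 21.
R8 applies: 21 + 3 = 24.
Final offense level: 24.
Criminal history: 12 prior points → Category D (9+).
Level 24 falls in the 18-24 band.
Grid: Level 18-24 × Category D = 58-69 months.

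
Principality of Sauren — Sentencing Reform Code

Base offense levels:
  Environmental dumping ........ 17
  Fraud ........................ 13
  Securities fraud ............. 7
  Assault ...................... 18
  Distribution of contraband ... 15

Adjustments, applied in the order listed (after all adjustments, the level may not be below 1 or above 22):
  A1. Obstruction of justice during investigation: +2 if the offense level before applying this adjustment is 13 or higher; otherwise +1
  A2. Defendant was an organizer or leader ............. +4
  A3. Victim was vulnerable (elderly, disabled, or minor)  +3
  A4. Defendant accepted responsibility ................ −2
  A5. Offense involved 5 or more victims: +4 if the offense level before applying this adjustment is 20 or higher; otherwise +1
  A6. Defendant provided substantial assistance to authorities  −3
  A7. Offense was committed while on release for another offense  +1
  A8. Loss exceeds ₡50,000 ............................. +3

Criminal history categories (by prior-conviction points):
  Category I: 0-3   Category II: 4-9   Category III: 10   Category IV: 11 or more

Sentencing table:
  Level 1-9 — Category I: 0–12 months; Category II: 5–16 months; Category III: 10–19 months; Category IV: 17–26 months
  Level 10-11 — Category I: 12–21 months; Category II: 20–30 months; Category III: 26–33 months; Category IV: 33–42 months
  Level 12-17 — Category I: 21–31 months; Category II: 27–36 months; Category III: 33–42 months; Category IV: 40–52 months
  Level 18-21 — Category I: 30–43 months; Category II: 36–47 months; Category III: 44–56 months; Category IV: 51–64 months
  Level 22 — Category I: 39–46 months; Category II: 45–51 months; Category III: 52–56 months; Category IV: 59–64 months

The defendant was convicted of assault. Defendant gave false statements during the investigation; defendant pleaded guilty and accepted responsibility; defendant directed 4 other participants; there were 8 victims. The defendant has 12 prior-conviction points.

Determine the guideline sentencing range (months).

Base offense level for assault: 18.
A1 applies (level before this adjustment is 18 ≥ 13, so +2): 18 + 2 = 20.
A2 applies: 20 + 4 = 24.
A3 does not apply.
A4 applies: 24 − 2 = 22.
A5 applies (level before this adjustment is 22 ≥ 20, so +4): 22 + 4 = 26.
A6 does not apply.
Level 26 exceeds the maximum of 22; capped at 22.
Final offense level: 22.
Criminal history: 12 prior points → Category IV (11+).
Level 22 falls in the 22 band.
Grid: Level 22 × Category IV = 59-64 months.

59-64 months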